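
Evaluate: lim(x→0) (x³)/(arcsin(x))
This is a 0/0 indeterminate form.

Apply L'Hôpital's rule: differentiate numerator and denominator separately.
  f(x) = x^3   ⇒   f'(x) = 3·x^2
  g(x) = asin(x)   ⇒   g'(x) = 1/sqrt(1 - x^2)
  lim(x→0) f'(x)/g'(x) = lim(x→0) (3·x^2)/(1/sqrt(1 - x^2))
  = 0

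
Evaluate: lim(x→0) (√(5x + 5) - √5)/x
This is a standard limit.

Factor or rationalize the expression:
  lim(x→0) (√(5x + 5) - √5)/x = sqrt(5)/2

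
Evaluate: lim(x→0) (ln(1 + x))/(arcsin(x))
This is a 0/0 indeterminate form.

Apply L'Hôpital's rule: differentiate numerator and denominator separately.
  f(x) = ln(x + 1)   ⇒   f'(x) = 1/(x + 1)
  g(x) = asin(x)   ⇒   g'(x) = 1/sqrt(1 - x^2)
  lim(x→0) f'(x)/g'(x) = lim(x→0) (1/(x + 1))/(1/sqrt(1 - x^2))
  = 1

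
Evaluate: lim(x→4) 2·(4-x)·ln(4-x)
This is a 0·∞ indeterminate form.

Rewrite 0·∞ as a quotient (0/0 or ∞/∞ form), then apply L'Hôpital's rule:
  lim(x→4) 2·(4-x)·ln(4-x) = 0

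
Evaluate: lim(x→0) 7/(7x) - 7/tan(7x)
This is an ∞-∞ indeterminate form.

Combine fractions or rationalize to convert ∞-∞ to 0/0 form:
  lim(x→0) 7/(7x) - 7/tan(7x) = 0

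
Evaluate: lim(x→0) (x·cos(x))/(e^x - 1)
This is a 0/0 indeterminate form.

Apply L'Hôpital's rule: differentiate numerator and denominator separately.
  f(x) = x·cos(x)   ⇒   f'(x) = -x·sin(x) + cos(x)
  g(x) = e^(x) - 1   ⇒   g'(x) = e^(x)
  lim(x→0) f'(x)/g'(x) = lim(x→0) (-x·sin(x) + cos(x))/(e^(x))
  = 1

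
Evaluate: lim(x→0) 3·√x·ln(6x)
This is a 0·∞ indeterminate form.

Rewrite 0·∞ as a quotient (0/0 or ∞/∞ form), then apply L'Hôpital's rule:
  lim(x→0) 3·√x·ln(6x) = 0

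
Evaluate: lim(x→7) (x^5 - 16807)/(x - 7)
This is a standard limit.

Factor or rationalize the expression:
  lim(x→7) (x^5 - 16807)/(x - 7) = 12005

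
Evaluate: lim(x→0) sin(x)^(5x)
This is an exponential indeterminate form.

For exponential indeterminate forms, take the natural log:
  Let L = lim(x→0) sin(x)^(5x)
  Then ln(L) = lim(x→0) [exponent × ln(base)]
  Evaluate using L'Hôpital or standard limits, then exponentiate.
  L = 1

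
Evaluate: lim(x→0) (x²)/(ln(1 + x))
This is a 0/0 indeterminate form.

Apply L'Hôpital's rule: differentiate numerator and denominator separately.
  f(x) = x^2   ⇒   f'(x) = 2·x
  g(x) = ln(x + 1)   ⇒   g'(x) = 1/(x + 1)
  lim(x→0) f'(x)/g'(x) = lim(x→0) (2·x)/(1/(x + 1))
  = 0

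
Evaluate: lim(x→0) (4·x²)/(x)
This is a 0/0 indeterminate form.

Apply L'Hôpital's rule: differentiate numerator and denominator separately.
  f(x) = 4·x^2   ⇒   f'(x) = 8·x
  g(x) = x   ⇒   g'(x) = 1
  lim(x→0) f'(x)/g'(x) = lim(x→0) (8·x)/(1)
  = 0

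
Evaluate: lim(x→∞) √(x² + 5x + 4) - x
This is an ∞-∞ indeterminate form.

Combine fractions or rationalize to convert ∞-∞ to 0/0 form:
  lim(x→∞) √(x² + 5x + 4) - x = 5/2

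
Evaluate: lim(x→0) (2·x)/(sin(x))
This is a 0/0 indeterminate form.

Apply L'Hôpital's rule: differentiate numerator and denominator separately.
  f(x) = 2·x   ⇒   f'(x) = 2
  g(x) = sin(x)   ⇒   g'(x) = cos(x)
  lim(x→0) f'(x)/g'(x) = lim(x→0) (2)/(cos(x))
  = 2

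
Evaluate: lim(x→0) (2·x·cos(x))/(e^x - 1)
This is a 0/0 indeterminate form.

Apply L'Hôpital's rule: differentiate numerator and denominator separately.
  f(x) = 2·x·cos(x)   ⇒   f'(x) = -2·x·sin(x) + 2·cos(x)
  g(x) = e^(x) - 1   ⇒   g'(x) = e^(x)
  lim(x→0) f'(x)/g'(x) = lim(x→0) (-2·x·sin(x) + 2·cos(x))/(e^(x))
  = 2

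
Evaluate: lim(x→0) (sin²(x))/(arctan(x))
This is a 0/0 indeterminate form.

Apply L'Hôpital's rule: differentiate numerator and denominator separately.
  f(x) = sin(x)^2   ⇒   f'(x) = 2·sin(x)·cos(x)
  g(x) = atan(x)   ⇒   g'(x) = 1/(x^2 + 1)
  lim(x→0) f'(x)/g'(x) = lim(x→0) (2·sin(x)·cos(x))/(1/(x^2 + 1))
  = 0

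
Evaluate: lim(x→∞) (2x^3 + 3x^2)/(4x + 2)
This is an ∞/∞ indeterminate form.

Apply L'Hôpital's rule: differentiate numerator and denominator separately.
  f(x) = 2·x^3 + 3·x^2   ⇒   f'(x) = 6·x^2 + 6·x
  g(x) = 4·x + 2   ⇒   g'(x) = 4
  lim(x→∞) f'(x)/g'(x) = lim(x→∞) (6·x^2 + 6·x)/(4)
  = ∞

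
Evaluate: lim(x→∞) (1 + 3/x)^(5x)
This is an exponential indeterminate form.

For exponential indeterminate forms, take the natural log:
  Let L = lim(x→∞) (1 + 3/x)^(5x)
  Then ln(L) = lim(x→∞) [exponent × ln(base)]
  Evaluate using L'Hôpital or standard limits, then exponentiate.
  L = e^(15)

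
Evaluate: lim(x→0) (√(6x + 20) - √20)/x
This is a standard limit.

Factor or rationalize the expression:
  lim(x→0) (√(6x + 20) - √20)/x = 3·sqrt(5)/10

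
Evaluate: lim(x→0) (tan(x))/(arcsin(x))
This is a 0/0 indeterminate form.

Apply L'Hôpital's rule: differentiate numerator and denominator separately.
  f(x) = tan(x)   ⇒   f'(x) = tan(x)^2 + 1
  g(x) = asin(x)   ⇒   g'(x) = 1/sqrt(1 - x^2)
  lim(x→0) f'(x)/g'(x) = lim(x→0) (tan(x)^2 + 1)/(1/sqrt(1 - x^2))
  = 1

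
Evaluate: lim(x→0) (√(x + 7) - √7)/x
This is a standard limit.

Factor or rationalize the expression:
  lim(x→0) (√(x + 7) - √7)/x = sqrt(7)/14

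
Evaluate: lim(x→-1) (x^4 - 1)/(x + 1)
This is a standard limit.

Factor or rationalize the expression:
  lim(x→-1) (x^4 - 1)/(x + 1) = -4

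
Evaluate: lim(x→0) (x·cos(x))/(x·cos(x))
This is a 0/0 indeterminate form.

Apply L'Hôpital's rule: differentiate numerator and denominator separately.
  f(x) = x·cos(x)   ⇒   f'(x) = -x·sin(x) + cos(x)
  g(x) = x·cos(x)   ⇒   g'(x) = -x·sin(x) + cos(x)
  lim(x→0) f'(x)/g'(x) = lim(x→0) (-x·sin(x) + cos(x))/(-x·sin(x) + cos(x))
  = 1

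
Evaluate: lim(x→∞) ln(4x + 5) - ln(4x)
This is an ∞-∞ indeterminate form.

Combine fractions or rationalize to convert ∞-∞ to 0/0 form:
  lim(x→∞) ln(4x + 5) - ln(4x) = 0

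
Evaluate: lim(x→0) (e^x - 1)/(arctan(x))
This is a 0/0 indeterminate form.

Apply L'Hôpital's rule: differentiate numerator and denominator separately.
  f(x) = e^(x) - 1   ⇒   f'(x) = e^(x)
  g(x) = atan(x)   ⇒   g'(x) = 1/(x^2 + 1)
  lim(x→0) f'(x)/g'(x) = lim(x→0) (e^(x))/(1/(x^2 + 1))
  = 1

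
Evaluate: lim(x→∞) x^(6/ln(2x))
This is an exponential indeterminate form.

For exponential indeterminate forms, take the natural log:
  Let L = lim(x→∞) x^(6/ln(2x))
  Then ln(L) = lim(x→∞) [exponent × ln(base)]
  Evaluate using L'Hôpital or standard limits, then exponentiate.
  L = e^(6)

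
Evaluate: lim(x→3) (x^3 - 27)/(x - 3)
This is a standard limit.

Factor or rationalize the expression:
  lim(x→3) (x^3 - 27)/(x - 3) = 27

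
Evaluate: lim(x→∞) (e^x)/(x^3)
This is an ∞/∞ indeterminate form.

Apply L'Hôpital's rule: differentiate numerator and denominator separately.
  f(x) = e^(x)   ⇒   f'(x) = e^(x)
  g(x) = x^3   ⇒   g'(x) = 3·x^2
  lim(x→∞) f'(x)/g'(x) = lim(x→∞) (e^(x))/(3·x^2)
  = ∞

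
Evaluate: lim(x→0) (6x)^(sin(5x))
This is an exponential indeterminate form.

For exponential indeterminate forms, take the natural log:
  Let L = lim(x→0) (6x)^(sin(5x))
  Then ln(L) = lim(x→0) [exponent × ln(base)]
  Evaluate using L'Hôpital or standard limits, then exponentiate.
  L = 1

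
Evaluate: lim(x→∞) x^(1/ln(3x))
This is an exponential indeterminate form.

For exponential indeterminate forms, take the natural log:
  Let L = lim(x→∞) x^(1/ln(3x))
  Then ln(L) = lim(x→∞) [exponent × ln(base)]
  Evaluate using L'Hôpital or standard limits, then exponentiate.
  L = e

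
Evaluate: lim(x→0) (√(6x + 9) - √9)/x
This is a standard limit.

Factor or rationalize the expression:
  lim(x→0) (√(6x + 9) - √9)/x = 1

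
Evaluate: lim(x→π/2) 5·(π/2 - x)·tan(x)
This is a 0·∞ indeterminate form.

Rewrite 0·∞ as a quotient (0/0 or ∞/∞ form), then apply L'Hôpital's rule:
  lim(x→π/2) 5·(π/2 - x)·tan(x) = 5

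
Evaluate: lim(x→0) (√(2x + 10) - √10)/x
This is a standard limit.

Factor or rationalize the expression:
  lim(x→0) (√(2x + 10) - √10)/x = sqrt(10)/10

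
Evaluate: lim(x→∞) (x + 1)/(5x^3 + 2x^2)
This is an ∞/∞ indeterminate form.

Apply L'Hôpital's rule: differentiate numerator and denominator separately.
  f(x) = x + 1   ⇒   f'(x) = 1
  g(x) = 5·x^3 + 2·x^2   ⇒   g'(x) = 15·x^2 + 4·x
  lim(x→∞) f'(x)/g'(x) = lim(x→∞) (1)/(15·x^2 + 4·x)
  = 0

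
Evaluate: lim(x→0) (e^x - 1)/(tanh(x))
This is a 0/0 indeterminate form.

Apply L'Hôpital's rule: differentiate numerator and denominator separately.
  f(x) = e^(x) - 1   ⇒   f'(x) = e^(x)
  g(x) = tanh(x)   ⇒   g'(x) = 1 - tanh(x)^2
  lim(x→0) f'(x)/g'(x) = lim(x→0) (e^(x))/(1 - tanh(x)^2)
  = 1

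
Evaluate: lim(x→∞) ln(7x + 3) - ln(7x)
This is an ∞-∞ indeterminate form.

Combine fractions or rationalize to convert ∞-∞ to 0/0 form:
  lim(x→∞) ln(7x + 3) - ln(7x) = 0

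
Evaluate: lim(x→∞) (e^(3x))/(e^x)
This is an ∞/∞ indeterminate form.

Apply L'Hôpital's rule: differentiate numerator and denominator separately.
  f(x) = e^(3·x)   ⇒   f'(x) = 3·e^(3·x)
  g(x) = e^(x)   ⇒   g'(x) = e^(x)
  lim(x→∞) f'(x)/g'(x) = lim(x→∞) (3·e^(3·x))/(e^(x))
  = ∞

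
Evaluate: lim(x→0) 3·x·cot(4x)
This is a 0·∞ indeterminate form.

Rewrite 0·∞ as a quotient (0/0 or ∞/∞ form), then apply L'Hôpital's rule:
  lim(x→0) 3·x·cot(4x) = 3/4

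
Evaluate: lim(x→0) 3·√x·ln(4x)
This is a 0·∞ indeterminate form.

Rewrite 0·∞ as a quotient (0/0 or ∞/∞ form), then apply L'Hôpital's rule:
  lim(x→0) 3·√x·ln(4x) = 0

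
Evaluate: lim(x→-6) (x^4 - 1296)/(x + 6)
This is a standard limit.

Factor or rationalize the expression:
  lim(x→-6) (x^4 - 1296)/(x + 6) = -864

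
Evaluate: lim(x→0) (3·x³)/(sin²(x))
This is a 0/0 indeterminate form.

Apply L'Hôpital's rule: differentiate numerator and denominator separately.
  f(x) = 3·x^3   ⇒   f'(x) = 9·x^2
  g(x) = sin(x)^2   ⇒   g'(x) = 2·sin(x)·cos(x)
  lim(x→0) f'(x)/g'(x) = lim(x→0) (9·x^2)/(2·sin(x)·cos(x))
  = 0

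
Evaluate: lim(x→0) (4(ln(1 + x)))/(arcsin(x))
This is a 0/0 indeterminate form.

Apply L'Hôpital's rule: differentiate numerator and denominator separately.
  f(x) = 4·ln(x + 1)   ⇒   f'(x) = 4/(x + 1)
  g(x) = asin(x)   ⇒   g'(x) = 1/sqrt(1 - x^2)
  lim(x→0) f'(x)/g'(x) = lim(x→0) (4/(x + 1))/(1/sqrt(1 - x^2))
  = 4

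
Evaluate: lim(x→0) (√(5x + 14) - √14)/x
This is a standard limit.

Factor or rationalize the expression:
  lim(x→0) (√(5x + 14) - √14)/x = 5·sqrt(14)/28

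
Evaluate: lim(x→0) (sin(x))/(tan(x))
This is a 0/0 indeterminate form.

Apply L'Hôpital's rule: differentiate numerator and denominator separately.
  f(x) = sin(x)   ⇒   f'(x) = cos(x)
  g(x) = tan(x)   ⇒   g'(x) = tan(x)^2 + 1
  lim(x→0) f'(x)/g'(x) = lim(x→0) (cos(x))/(tan(x)^2 + 1)
  = 1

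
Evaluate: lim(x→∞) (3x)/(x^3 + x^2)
This is an ∞/∞ indeterminate form.

Apply L'Hôpital's rule: differentiate numerator and denominator separately.
  f(x) = 3·x   ⇒   f'(x) = 3
  g(x) = x^3 + x^2   ⇒   g'(x) = 3·x^2 + 2·x
  lim(x→∞) f'(x)/g'(x) = lim(x→∞) (3)/(3·x^2 + 2·x)
  = 0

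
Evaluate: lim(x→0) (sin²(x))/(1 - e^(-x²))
This is a 0/0 indeterminate form.

Apply L'Hôpital's rule: differentiate numerator and denominator separately.
  f(x) = sin(x)^2   ⇒   f'(x) = 2·sin(x)·cos(x)
  g(x) = 1 - e^(-x^2)   ⇒   g'(x) = 2·x·e^(-x^2)
  lim(x→0) f'(x)/g'(x) = lim(x→0) (2·sin(x)·cos(x))/(2·x·e^(-x^2))
  = 1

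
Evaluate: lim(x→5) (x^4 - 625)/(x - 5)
This is a standard limit.

Factor or rationalize the expression:
  lim(x→5) (x^4 - 625)/(x - 5) = 500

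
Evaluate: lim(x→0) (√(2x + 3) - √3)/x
This is a standard limit.

Factor or rationalize the expression:
  lim(x→0) (√(2x + 3) - √3)/x = sqrt(3)/3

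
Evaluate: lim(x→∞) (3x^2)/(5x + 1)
This is an ∞/∞ indeterminate form.

Apply L'Hôpital's rule: differentiate numerator and denominator separately.
  f(x) = 3·x^2   ⇒   f'(x) = 6·x
  g(x) = 5·x + 1   ⇒   g'(x) = 5
  lim(x→∞) f'(x)/g'(x) = lim(x→∞) (6·x)/(5)
  = ∞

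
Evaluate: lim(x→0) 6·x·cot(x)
This is a 0·∞ indeterminate form.

Rewrite 0·∞ as a quotient (0/0 or ∞/∞ form), then apply L'Hôpital's rule:
  lim(x→0) 6·x·cot(x) = 6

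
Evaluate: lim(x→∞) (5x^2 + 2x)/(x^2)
This is an ∞/∞ indeterminate form.

Apply L'Hôpital's rule: differentiate numerator and denominator separately.
  f(x) = 5·x^2 + 2·x   ⇒   f'(x) = 10·x + 2
  g(x) = x^2   ⇒   g'(x) = 2·x
  lim(x→∞) f'(x)/g'(x) = lim(x→∞) (10·x + 2)/(2·x)
  = 5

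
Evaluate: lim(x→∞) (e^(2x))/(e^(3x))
This is an ∞/∞ indeterminate form.

Apply L'Hôpital's rule: differentiate numerator and denominator separately.
  f(x) = e^(2·x)   ⇒   f'(x) = 2·e^(2·x)
  g(x) = e^(3·x)   ⇒   g'(x) = 3·e^(3·x)
  lim(x→∞) f'(x)/g'(x) = lim(x→∞) (2·e^(2·x))/(3·e^(3·x))
  = 0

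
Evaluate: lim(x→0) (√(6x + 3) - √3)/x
This is a standard limit.

Factor or rationalize the expression:
  lim(x→0) (√(6x + 3) - √3)/x = sqrt(3)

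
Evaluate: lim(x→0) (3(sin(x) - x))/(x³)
This is a 0/0 indeterminate form.

Apply L'Hôpital's rule: differentiate numerator and denominator separately.
  f(x) = -3·x + 3·sin(x)   ⇒   f'(x) = 3·cos(x) - 3
  g(x) = x^3   ⇒   g'(x) = 3·x^2
  lim(x→0) f'(x)/g'(x) = lim(x→0) (3·cos(x) - 3)/(3·x^2)
  = -1/2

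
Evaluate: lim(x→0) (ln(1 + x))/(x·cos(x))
This is a 0/0 indeterminate form.

Apply L'Hôpital's rule: differentiate numerator and denominator separately.
  f(x) = ln(x + 1)   ⇒   f'(x) = 1/(x + 1)
  g(x) = x·cos(x)   ⇒   g'(x) = -x·sin(x) + cos(x)
  lim(x→0) f'(x)/g'(x) = lim(x→0) (1/(x + 1))/(-x·sin(x) + cos(x))
  = 1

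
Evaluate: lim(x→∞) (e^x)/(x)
This is an ∞/∞ indeterminate form.

Apply L'Hôpital's rule: differentiate numerator and denominator separately.
  f(x) = e^(x)   ⇒   f'(x) = e^(x)
  g(x) = x   ⇒   g'(x) = 1
  lim(x→∞) f'(x)/g'(x) = lim(x→∞) (e^(x))/(1)
  = ∞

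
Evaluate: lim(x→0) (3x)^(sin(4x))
This is an exponential indeterminate form.

For exponential indeterminate forms, take the natural log:
  Let L = lim(x→0) (3x)^(sin(4x))
  Then ln(L) = lim(x→0) [exponent × ln(base)]
  Evaluate using L'Hôpital or standard limits, then exponentiate.
  L = 1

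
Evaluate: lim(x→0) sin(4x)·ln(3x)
This is a 0·∞ indeterminate form.

Rewrite 0·∞ as a quotient (0/0 or ∞/∞ form), then apply L'Hôpital's rule:
  lim(x→0) sin(4x)·ln(3x) = 0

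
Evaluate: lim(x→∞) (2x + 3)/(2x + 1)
This is an ∞/∞ indeterminate form.

Apply L'Hôpital's rule: differentiate numerator and denominator separately.
  f(x) = 2·x + 3   ⇒   f'(x) = 2
  g(x) = 2·x + 1   ⇒   g'(x) = 2
  lim(x→∞) f'(x)/g'(x) = lim(x→∞) (2)/(2)
  = 1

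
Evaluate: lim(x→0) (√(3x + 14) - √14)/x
This is a standard limit.

Factor or rationalize the expression:
  lim(x→0) (√(3x + 14) - √14)/x = 3·sqrt(14)/28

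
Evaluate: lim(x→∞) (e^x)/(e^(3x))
This is an ∞/∞ indeterminate form.

Apply L'Hôpital's rule: differentiate numerator and denominator separately.
  f(x) = e^(x)   ⇒   f'(x) = e^(x)
  g(x) = e^(3·x)   ⇒   g'(x) = 3·e^(3·x)
  lim(x→∞) f'(x)/g'(x) = lim(x→∞) (e^(x))/(3·e^(3·x))
  = 0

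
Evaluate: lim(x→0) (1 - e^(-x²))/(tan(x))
This is a 0/0 indeterminate form.

Apply L'Hôpital's rule: differentiate numerator and denominator separately.
  f(x) = 1 - e^(-x^2)   ⇒   f'(x) = 2·x·e^(-x^2)
  g(x) = tan(x)   ⇒   g'(x) = tan(x)^2 + 1
  lim(x→0) f'(x)/g'(x) = lim(x→0) (2·x·e^(-x^2))/(tan(x)^2 + 1)
  = 0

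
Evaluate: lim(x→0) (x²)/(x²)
This is a 0/0 indeterminate form.

Apply L'Hôpital's rule: differentiate numerator and denominator separately.
  f(x) = x^2   ⇒   f'(x) = 2·x
  g(x) = x^2   ⇒   g'(x) = 2·x
  lim(x→0) f'(x)/g'(x) = lim(x→0) (2·x)/(2·x)
  = 1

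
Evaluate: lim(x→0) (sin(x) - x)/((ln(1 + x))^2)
This is a 0/0 indeterminate form.

Apply L'Hôpital's rule: differentiate numerator and denominator separately.
  f(x) = -x + sin(x)   ⇒   f'(x) = cos(x) - 1
  g(x) = ln(x + 1)^2   ⇒   g'(x) = 2·ln(x + 1)/(x + 1)
  lim(x→0) f'(x)/g'(x) = lim(x→0) (cos(x) - 1)/(2·ln(x + 1)/(x + 1))
  = 0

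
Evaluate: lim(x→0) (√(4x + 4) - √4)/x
This is a standard limit.

Factor or rationalize the expression:
  lim(x→0) (√(4x + 4) - √4)/x = 1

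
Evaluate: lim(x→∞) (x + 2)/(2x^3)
This is an ∞/∞ indeterminate form.

Apply L'Hôpital's rule: differentiate numerator and denominator separately.
  f(x) = x + 2   ⇒   f'(x) = 1
  g(x) = 2·x^3   ⇒   g'(x) = 6·x^2
  lim(x→∞) f'(x)/g'(x) = lim(x→∞) (1)/(6·x^2)
  = 0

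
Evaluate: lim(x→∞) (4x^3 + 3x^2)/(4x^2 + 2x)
This is an ∞/∞ indeterminate form.

Apply L'Hôpital's rule: differentiate numerator and denominator separately.
  f(x) = 4·x^3 + 3·x^2   ⇒   f'(x) = 12·x^2 + 6·x
  g(x) = 4·x^2 + 2·x   ⇒   g'(x) = 8·x + 2
  lim(x→∞) f'(x)/g'(x) = lim(x→∞) (12·x^2 + 6·x)/(8·x + 2)
  = ∞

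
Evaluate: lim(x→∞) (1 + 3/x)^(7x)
This is an exponential indeterminate form.

For exponential indeterminate forms, take the natural log:
  Let L = lim(x→∞) (1 + 3/x)^(7x)
  Then ln(L) = lim(x→∞) [exponent × ln(base)]
  Evaluate using L'Hôpital or standard limits, then exponentiate.
  L = e^(21)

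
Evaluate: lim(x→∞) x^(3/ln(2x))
This is an exponential indeterminate form.

For exponential indeterminate forms, take the natural log:
  Let L = lim(x→∞) x^(3/ln(2x))
  Then ln(L) = lim(x→∞) [exponent × ln(base)]
  Evaluate using L'Hôpital or standard limits, then exponentiate.
  L = e^(3)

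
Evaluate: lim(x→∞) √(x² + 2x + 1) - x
This is an ∞-∞ indeterminate form.

Combine fractions or rationalize to convert ∞-∞ to 0/0 form:
  lim(x→∞) √(x² + 2x + 1) - x = 1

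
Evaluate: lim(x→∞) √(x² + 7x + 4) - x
This is an ∞-∞ indeterminate form.

Combine fractions or rationalize to convert ∞-∞ to 0/0 form:
  lim(x→∞) √(x² + 7x + 4) - x = 7/2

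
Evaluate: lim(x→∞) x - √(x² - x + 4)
This is an ∞-∞ indeterminate form.

Combine fractions or rationalize to convert ∞-∞ to 0/0 form:
  lim(x→∞) x - √(x² - x + 4) = 1/2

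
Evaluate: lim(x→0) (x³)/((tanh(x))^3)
This is a 0/0 indeterminate form.

Apply L'Hôpital's rule: differentiate numerator and denominator separately.
  f(x) = x^3   ⇒   f'(x) = 3·x^2
  g(x) = tanh(x)^3   ⇒   g'(x) = (3 - 3·tanh(x)^2)·tanh(x)^2
  lim(x→0) f'(x)/g'(x) = lim(x→0) (3·x^2)/((3 - 3·tanh(x)^2)·tanh(x)^2)
  = 1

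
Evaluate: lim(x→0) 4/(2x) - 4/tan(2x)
This is an ∞-∞ indeterminate form.

Combine fractions or rationalize to convert ∞-∞ to 0/0 form:
  lim(x→0) 4/(2x) - 4/tan(2x) = 0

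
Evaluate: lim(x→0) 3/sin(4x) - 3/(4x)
This is an ∞-∞ indeterminate form.

Combine fractions or rationalize to convert ∞-∞ to 0/0 form:
  lim(x→0) 3/sin(4x) - 3/(4x) = 0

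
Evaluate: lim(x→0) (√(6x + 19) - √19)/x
This is a standard limit.

Factor or rationalize the expression:
  lim(x→0) (√(6x + 19) - √19)/x = 3·sqrt(19)/19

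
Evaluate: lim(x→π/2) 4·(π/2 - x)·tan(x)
This is a 0·∞ indeterminate form.

Rewrite 0·∞ as a quotient (0/0 or ∞/∞ form), then apply L'Hôpital's rule:
  lim(x→π/2) 4·(π/2 - x)·tan(x) = 4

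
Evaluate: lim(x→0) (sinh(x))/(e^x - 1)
This is a 0/0 indeterminate form.

Apply L'Hôpital's rule: differentiate numerator and denominator separately.
  f(x) = sinh(x)   ⇒   f'(x) = cosh(x)
  g(x) = e^(x) - 1   ⇒   g'(x) = e^(x)
  lim(x→0) f'(x)/g'(x) = lim(x→0) (cosh(x))/(e^(x))
  = 1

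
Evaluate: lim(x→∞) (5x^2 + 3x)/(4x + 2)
This is an ∞/∞ indeterminate form.

Apply L'Hôpital's rule: differentiate numerator and denominator separately.
  f(x) = 5·x^2 + 3·x   ⇒   f'(x) = 10·x + 3
  g(x) = 4·x + 2   ⇒   g'(x) = 4
  lim(x→∞) f'(x)/g'(x) = lim(x→∞) (10·x + 3)/(4)
  = ∞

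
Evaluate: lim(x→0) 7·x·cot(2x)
This is a 0·∞ indeterminate form.

Rewrite 0·∞ as a quotient (0/0 or ∞/∞ form), then apply L'Hôpital's rule:
  lim(x→0) 7·x·cot(2x) = 7/2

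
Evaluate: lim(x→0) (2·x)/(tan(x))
This is a 0/0 indeterminate form.

Apply L'Hôpital's rule: differentiate numerator and denominator separately.
  f(x) = 2·x   ⇒   f'(x) = 2
  g(x) = tan(x)   ⇒   g'(x) = tan(x)^2 + 1
  lim(x→0) f'(x)/g'(x) = lim(x→0) (2)/(tan(x)^2 + 1)
  = 2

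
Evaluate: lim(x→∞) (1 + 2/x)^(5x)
This is an exponential indeterminate form.

For exponential indeterminate forms, take the natural log:
  Let L = lim(x→∞) (1 + 2/x)^(5x)
  Then ln(L) = lim(x→∞) [exponent × ln(base)]
  Evaluate using L'Hôpital or standard limits, then exponentiate.
  L = e^(10)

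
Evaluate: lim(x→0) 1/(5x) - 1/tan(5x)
This is an ∞-∞ indeterminate form.

Combine fractions or rationalize to convert ∞-∞ to 0/0 form:
  lim(x→0) 1/(5x) - 1/tan(5x) = 0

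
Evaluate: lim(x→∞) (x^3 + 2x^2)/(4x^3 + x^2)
This is an ∞/∞ indeterminate form.

Apply L'Hôpital's rule: differentiate numerator and denominator separately.
  f(x) = x^3 + 2·x^2   ⇒   f'(x) = 3·x^2 + 4·x
  g(x) = 4·x^3 + x^2   ⇒   g'(x) = 12·x^2 + 2·x
  lim(x→∞) f'(x)/g'(x) = lim(x→∞) (3·x^2 + 4·x)/(12·x^2 + 2·x)
  = 1/4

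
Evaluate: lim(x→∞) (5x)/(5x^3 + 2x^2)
This is an ∞/∞ indeterminate form.

Apply L'Hôpital's rule: differentiate numerator and denominator separately.
  f(x) = 5·x   ⇒   f'(x) = 5
  g(x) = 5·x^3 + 2·x^2   ⇒   g'(x) = 15·x^2 + 4·x
  lim(x→∞) f'(x)/g'(x) = lim(x→∞) (5)/(15·x^2 + 4·x)
  = 0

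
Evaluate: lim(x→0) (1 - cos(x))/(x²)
This is a 0/0 indeterminate form.

Apply L'Hôpital's rule: differentiate numerator and denominator separately.
  f(x) = 1 - cos(x)   ⇒   f'(x) = sin(x)
  g(x) = x^2   ⇒   g'(x) = 2·x
  lim(x→0) f'(x)/g'(x) = lim(x→0) (sin(x))/(2·x)
  = 1/2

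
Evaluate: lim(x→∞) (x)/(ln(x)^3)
This is an ∞/∞ indeterminate form.

Apply L'Hôpital's rule: differentiate numerator and denominator separately.
  f(x) = x   ⇒   f'(x) = 1
  g(x) = ln(x)^3   ⇒   g'(x) = 3·ln(x)^2/x
  lim(x→∞) f'(x)/g'(x) = lim(x→∞) (1)/(3·ln(x)^2/x)
  = ∞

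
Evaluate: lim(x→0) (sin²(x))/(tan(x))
This is a 0/0 indeterminate form.

Apply L'Hôpital's rule: differentiate numerator and denominator separately.
  f(x) = sin(x)^2   ⇒   f'(x) = 2·sin(x)·cos(x)
  g(x) = tan(x)   ⇒   g'(x) = tan(x)^2 + 1
  lim(x→0) f'(x)/g'(x) = lim(x→0) (2·sin(x)·cos(x))/(tan(x)^2 + 1)
  = 0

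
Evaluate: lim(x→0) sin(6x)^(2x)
This is an exponential indeterminate form.

For exponential indeterminate forms, take the natural log:
  Let L = lim(x→0) sin(6x)^(2x)
  Then ln(L) = lim(x→0) [exponent × ln(base)]
  Evaluate using L'Hôpital or standard limits, then exponentiate.
  L = 1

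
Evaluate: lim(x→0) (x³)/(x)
This is a 0/0 indeterminate form.

Apply L'Hôpital's rule: differentiate numerator and denominator separately.
  f(x) = x^3   ⇒   f'(x) = 3·x^2
  g(x) = x   ⇒   g'(x) = 1
  lim(x→0) f'(x)/g'(x) = lim(x→0) (3·x^2)/(1)
  = 0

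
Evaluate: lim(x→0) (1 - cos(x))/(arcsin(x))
This is a 0/0 indeterminate form.

Apply L'Hôpital's rule: differentiate numerator and denominator separately.
  f(x) = 1 - cos(x)   ⇒   f'(x) = sin(x)
  g(x) = asin(x)   ⇒   g'(x) = 1/sqrt(1 - x^2)
  lim(x→0) f'(x)/g'(x) = lim(x→0) (sin(x))/(1/sqrt(1 - x^2))
  = 0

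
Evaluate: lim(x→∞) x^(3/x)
This is an exponential indeterminate form.

For exponential indeterminate forms, take the natural log:
  Let L = lim(x→∞) x^(3/x)
  Then ln(L) = lim(x→∞) [exponent × ln(base)]
  Evaluate using L'Hôpital or standard limits, then exponentiate.
  L = 1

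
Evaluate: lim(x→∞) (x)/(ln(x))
This is an ∞/∞ indeterminate form.

Apply L'Hôpital's rule: differentiate numerator and denominator separately.
  f(x) = x   ⇒   f'(x) = 1
  g(x) = ln(x)   ⇒   g'(x) = 1/x
  lim(x→∞) f'(x)/g'(x) = lim(x→∞) (1)/(1/x)
  = ∞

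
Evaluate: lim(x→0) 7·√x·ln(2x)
This is a 0·∞ indeterminate form.

Rewrite 0·∞ as a quotient (0/0 or ∞/∞ form), then apply L'Hôpital's rule:
  lim(x→0) 7·√x·ln(2x) = 0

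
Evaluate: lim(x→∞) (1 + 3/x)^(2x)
This is an exponential indeterminate form.

For exponential indeterminate forms, take the natural log:
  Let L = lim(x→∞) (1 + 3/x)^(2x)
  Then ln(L) = lim(x→∞) [exponent × ln(base)]
  Evaluate using L'Hôpital or standard limits, then exponentiate.
  L = e^(6)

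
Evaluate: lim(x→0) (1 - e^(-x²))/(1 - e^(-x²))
This is a 0/0 indeterminate form.

Apply L'Hôpital's rule: differentiate numerator and denominator separately.
  f(x) = 1 - e^(-x^2)   ⇒   f'(x) = 2·x·e^(-x^2)
  g(x) = 1 - e^(-x^2)   ⇒   g'(x) = 2·x·e^(-x^2)
  lim(x→0) f'(x)/g'(x) = lim(x→0) (2·x·e^(-x^2))/(2·x·e^(-x^2))
  = 1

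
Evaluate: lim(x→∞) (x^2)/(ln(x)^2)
This is an ∞/∞ indeterminate form.

Apply L'Hôpital's rule: differentiate numerator and denominator separately.
  f(x) = x^2   ⇒   f'(x) = 2·x
  g(x) = ln(x)^2   ⇒   g'(x) = 2·ln(x)/x
  lim(x→∞) f'(x)/g'(x) = lim(x→∞) (2·x)/(2·ln(x)/x)
  = ∞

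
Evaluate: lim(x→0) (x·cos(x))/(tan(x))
This is a 0/0 indeterminate form.

Apply L'Hôpital's rule: differentiate numerator and denominator separately.
  f(x) = x·cos(x)   ⇒   f'(x) = -x·sin(x) + cos(x)
  g(x) = tan(x)   ⇒   g'(x) = tan(x)^2 + 1
  lim(x→0) f'(x)/g'(x) = lim(x→0) (-x·sin(x) + cos(x))/(tan(x)^2 + 1)
  = 1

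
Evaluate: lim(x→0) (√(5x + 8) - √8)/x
This is a standard limit.

Factor or rationalize the expression:
  lim(x→0) (√(5x + 8) - √8)/x = 5·sqrt(2)/8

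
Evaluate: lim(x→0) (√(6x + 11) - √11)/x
This is a standard limit.

Factor or rationalize the expression:
  lim(x→0) (√(6x + 11) - √11)/x = 3·sqrt(11)/11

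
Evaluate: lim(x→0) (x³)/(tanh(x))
This is a 0/0 indeterminate form.

Apply L'Hôpital's rule: differentiate numerator and denominator separately.
  f(x) = x^3   ⇒   f'(x) = 3·x^2
  g(x) = tanh(x)   ⇒   g'(x) = 1 - tanh(x)^2
  lim(x→0) f'(x)/g'(x) = lim(x→0) (3·x^2)/(1 - tanh(x)^2)
  = 0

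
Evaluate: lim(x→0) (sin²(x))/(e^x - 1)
This is a 0/0 indeterminate form.

Apply L'Hôpital's rule: differentiate numerator and denominator separately.
  f(x) = sin(x)^2   ⇒   f'(x) = 2·sin(x)·cos(x)
  g(x) = e^(x) - 1   ⇒   g'(x) = e^(x)
  lim(x→0) f'(x)/g'(x) = lim(x→0) (2·sin(x)·cos(x))/(e^(x))
  = 0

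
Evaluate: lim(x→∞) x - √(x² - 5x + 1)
This is an ∞-∞ indeterminate form.

Combine fractions or rationalize to convert ∞-∞ to 0/0 form:
  lim(x→∞) x - √(x² - 5x + 1) = 5/2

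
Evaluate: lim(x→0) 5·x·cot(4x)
This is a 0·∞ indeterminate form.

Rewrite 0·∞ as a quotient (0/0 or ∞/∞ form), then apply L'Hôpital's rule:
  lim(x→0) 5·x·cot(4x) = 5/4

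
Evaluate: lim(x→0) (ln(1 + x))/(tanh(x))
This is a 0/0 indeterminate form.

Apply L'Hôpital's rule: differentiate numerator and denominator separately.
  f(x) = ln(x + 1)   ⇒   f'(x) = 1/(x + 1)
  g(x) = tanh(x)   ⇒   g'(x) = 1 - tanh(x)^2
  lim(x→0) f'(x)/g'(x) = lim(x→0) (1/(x + 1))/(1 - tanh(x)^2)
  = 1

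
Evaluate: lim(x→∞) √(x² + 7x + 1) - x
This is an ∞-∞ indeterminate form.

Combine fractions or rationalize to convert ∞-∞ to 0/0 form:
  lim(x→∞) √(x² + 7x + 1) - x = 7/2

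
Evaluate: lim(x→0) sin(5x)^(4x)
This is an exponential indeterminate form.

For exponential indeterminate forms, take the natural log:
  Let L = lim(x→0) sin(5x)^(4x)
  Then ln(L) = lim(x→0) [exponent × ln(base)]
  Evaluate using L'Hôpital or standard limits, then exponentiate.
  L = 1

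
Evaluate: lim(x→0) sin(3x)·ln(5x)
This is a 0·∞ indeterminate form.

Rewrite 0·∞ as a quotient (0/0 or ∞/∞ form), then apply L'Hôpital's rule:
  lim(x→0) sin(3x)·ln(5x) = 0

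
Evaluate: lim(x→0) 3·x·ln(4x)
This is a 0·∞ indeterminate form.

Rewrite 0·∞ as a quotient (0/0 or ∞/∞ form), then apply L'Hôpital's rule:
  lim(x→0) 3·x·ln(4x) = 0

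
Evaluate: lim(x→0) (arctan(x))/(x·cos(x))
This is a 0/0 indeterminate form.

Apply L'Hôpital's rule: differentiate numerator and denominator separately.
  f(x) = atan(x)   ⇒   f'(x) = 1/(x^2 + 1)
  g(x) = x·cos(x)   ⇒   g'(x) = -x·sin(x) + cos(x)
  lim(x→0) f'(x)/g'(x) = lim(x→0) (1/(x^2 + 1))/(-x·sin(x) + cos(x))
  = 1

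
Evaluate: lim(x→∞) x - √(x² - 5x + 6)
This is an ∞-∞ indeterminate form.

Combine fractions or rationalize to convert ∞-∞ to 0/0 form:
  lim(x→∞) x - √(x² - 5x + 6) = 5/2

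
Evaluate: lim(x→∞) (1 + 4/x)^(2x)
This is an exponential indeterminate form.

For exponential indeterminate forms, take the natural log:
  Let L = lim(x→∞) (1 + 4/x)^(2x)
  Then ln(L) = lim(x→∞) [exponent × ln(base)]
  Evaluate using L'Hôpital or standard limits, then exponentiate.
  L = e^(8)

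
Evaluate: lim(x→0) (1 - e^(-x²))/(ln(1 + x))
This is a 0/0 indeterminate form.

Apply L'Hôpital's rule: differentiate numerator and denominator separately.
  f(x) = 1 - e^(-x^2)   ⇒   f'(x) = 2·x·e^(-x^2)
  g(x) = ln(x + 1)   ⇒   g'(x) = 1/(x + 1)
  lim(x→0) f'(x)/g'(x) = lim(x→0) (2·x·e^(-x^2))/(1/(x + 1))
  = 0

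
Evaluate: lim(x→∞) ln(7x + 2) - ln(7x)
This is an ∞-∞ indeterminate form.

Combine fractions or rationalize to convert ∞-∞ to 0/0 form:
  lim(x→∞) ln(7x + 2) - ln(7x) = 0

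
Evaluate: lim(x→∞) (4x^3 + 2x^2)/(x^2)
This is an ∞/∞ indeterminate form.

Apply L'Hôpital's rule: differentiate numerator and denominator separately.
  f(x) = 4·x^3 + 2·x^2   ⇒   f'(x) = 12·x^2 + 4·x
  g(x) = x^2   ⇒   g'(x) = 2·x
  lim(x→∞) f'(x)/g'(x) = lim(x→∞) (12·x^2 + 4·x)/(2·x)
  = ∞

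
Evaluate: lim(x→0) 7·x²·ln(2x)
This is a 0·∞ indeterminate form.

Rewrite 0·∞ as a quotient (0/0 or ∞/∞ form), then apply L'Hôpital's rule:
  lim(x→0) 7·x²·ln(2x) = 0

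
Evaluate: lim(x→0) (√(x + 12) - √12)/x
This is a standard limit.

Factor or rationalize the expression:
  lim(x→0) (√(x + 12) - √12)/x = sqrt(3)/12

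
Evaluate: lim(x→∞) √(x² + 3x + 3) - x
This is an ∞-∞ indeterminate form.

Combine fractions or rationalize to convert ∞-∞ to 0/0 form:
  lim(x→∞) √(x² + 3x + 3) - x = 3/2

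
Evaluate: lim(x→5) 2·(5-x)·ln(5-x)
This is a 0·∞ indeterminate form.

Rewrite 0·∞ as a quotient (0/0 or ∞/∞ form), then apply L'Hôpital's rule:
  lim(x→5) 2·(5-x)·ln(5-x) = 0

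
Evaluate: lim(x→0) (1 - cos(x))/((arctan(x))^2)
This is a 0/0 indeterminate form.

Apply L'Hôpital's rule: differentiate numerator and denominator separately.
  f(x) = 1 - cos(x)   ⇒   f'(x) = sin(x)
  g(x) = atan(x)^2   ⇒   g'(x) = 2·atan(x)/(x^2 + 1)
  lim(x→0) f'(x)/g'(x) = lim(x→0) (sin(x))/(2·atan(x)/(x^2 + 1))
  = 1/2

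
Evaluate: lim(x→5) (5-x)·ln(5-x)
This is a 0·∞ indeterminate form.

Rewrite 0·∞ as a quotient (0/0 or ∞/∞ form), then apply L'Hôpital's rule:
  lim(x→5) (5-x)·ln(5-x) = 0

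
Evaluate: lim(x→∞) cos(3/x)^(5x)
This is an exponential indeterminate form.

For exponential indeterminate forms, take the natural log:
  Let L = lim(x→∞) cos(3/x)^(5x)
  Then ln(L) = lim(x→∞) [exponent × ln(base)]
  Evaluate using L'Hôpital or standard limits, then exponentiate.
  L = 1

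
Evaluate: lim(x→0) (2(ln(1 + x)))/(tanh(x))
This is a 0/0 indeterminate form.

Apply L'Hôpital's rule: differentiate numerator and denominator separately.
  f(x) = 2·ln(x + 1)   ⇒   f'(x) = 2/(x + 1)
  g(x) = tanh(x)   ⇒   g'(x) = 1 - tanh(x)^2
  lim(x→0) f'(x)/g'(x) = lim(x→0) (2/(x + 1))/(1 - tanh(x)^2)
  = 2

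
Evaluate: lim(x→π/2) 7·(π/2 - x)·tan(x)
This is a 0·∞ indeterminate form.

Rewrite 0·∞ as a quotient (0/0 or ∞/∞ form), then apply L'Hôpital's rule:
  lim(x→π/2) 7·(π/2 - x)·tan(x) = 7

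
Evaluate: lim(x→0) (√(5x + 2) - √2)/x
This is a standard limit.

Factor or rationalize the expression:
  lim(x→0) (√(5x + 2) - √2)/x = 5·sqrt(2)/4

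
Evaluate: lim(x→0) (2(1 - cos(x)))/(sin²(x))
This is a 0/0 indeterminate form.

Apply L'Hôpital's rule: differentiate numerator and denominator separately.
  f(x) = 2 - 2·cos(x)   ⇒   f'(x) = 2·sin(x)
  g(x) = sin(x)^2   ⇒   g'(x) = 2·sin(x)·cos(x)
  lim(x→0) f'(x)/g'(x) = lim(x→0) (2·sin(x))/(2·sin(x)·cos(x))
  = 1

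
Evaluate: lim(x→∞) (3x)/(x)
This is an ∞/∞ indeterminate form.

Apply L'Hôpital's rule: differentiate numerator and denominator separately.
  f(x) = 3·x   ⇒   f'(x) = 3
  g(x) = x   ⇒   g'(x) = 1
  lim(x→∞) f'(x)/g'(x) = lim(x→∞) (3)/(1)
  = 3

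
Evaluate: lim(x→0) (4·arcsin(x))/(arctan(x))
This is a 0/0 indeterminate form.

Apply L'Hôpital's rule: differentiate numerator and denominator separately.
  f(x) = 4·asin(x)   ⇒   f'(x) = 4/sqrt(1 - x^2)
  g(x) = atan(x)   ⇒   g'(x) = 1/(x^2 + 1)
  lim(x→0) f'(x)/g'(x) = lim(x→0) (4/sqrt(1 - x^2))/(1/(x^2 + 1))
  = 4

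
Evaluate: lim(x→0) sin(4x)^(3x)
This is an exponential indeterminate form.

For exponential indeterminate forms, take the natural log:
  Let L = lim(x→0) sin(4x)^(3x)
  Then ln(L) = lim(x→0) [exponent × ln(base)]
  Evaluate using L'Hôpital or standard limits, then exponentiate.
  L = 1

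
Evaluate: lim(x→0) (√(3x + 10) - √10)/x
This is a standard limit.

Factor or rationalize the expression:
  lim(x→0) (√(3x + 10) - √10)/x = 3·sqrt(10)/20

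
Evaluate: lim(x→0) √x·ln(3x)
This is a 0·∞ indeterminate form.

Rewrite 0·∞ as a quotient (0/0 or ∞/∞ form), then apply L'Hôpital's rule:
  lim(x→0) √x·ln(3x) = 0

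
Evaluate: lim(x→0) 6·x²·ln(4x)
This is a 0·∞ indeterminate form.

Rewrite 0·∞ as a quotient (0/0 or ∞/∞ form), then apply L'Hôpital's rule:
  lim(x→0) 6·x²·ln(4x) = 0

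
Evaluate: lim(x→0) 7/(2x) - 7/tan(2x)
This is an ∞-∞ indeterminate form.

Combine fractions or rationalize to convert ∞-∞ to 0/0 form:
  lim(x→0) 7/(2x) - 7/tan(2x) = 0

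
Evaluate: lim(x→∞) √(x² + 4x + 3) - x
This is an ∞-∞ indeterminate form.

Combine fractions or rationalize to convert ∞-∞ to 0/0 form:
  lim(x→∞) √(x² + 4x + 3) - x = 2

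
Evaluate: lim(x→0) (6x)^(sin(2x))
This is an exponential indeterminate form.

For exponential indeterminate forms, take the natural log:
  Let L = lim(x→0) (6x)^(sin(2x))
  Then ln(L) = lim(x→0) [exponent × ln(base)]
  Evaluate using L'Hôpital or standard limits, then exponentiate.
  L = 1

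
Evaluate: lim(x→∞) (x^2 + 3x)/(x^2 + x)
This is an ∞/∞ indeterminate form.

Apply L'Hôpital's rule: differentiate numerator and denominator separately.
  f(x) = x^2 + 3·x   ⇒   f'(x) = 2·x + 3
  g(x) = x^2 + x   ⇒   g'(x) = 2·x + 1
  lim(x→∞) f'(x)/g'(x) = lim(x→∞) (2·x + 3)/(2·x + 1)
  = 1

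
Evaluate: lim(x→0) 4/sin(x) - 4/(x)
This is an ∞-∞ indeterminate form.

Combine fractions or rationalize to convert ∞-∞ to 0/0 form:
  lim(x→0) 4/sin(x) - 4/(x) = 0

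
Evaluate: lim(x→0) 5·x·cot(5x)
This is a 0·∞ indeterminate form.

Rewrite 0·∞ as a quotient (0/0 or ∞/∞ form), then apply L'Hôpital's rule:
  lim(x→0) 5·x·cot(5x) = 1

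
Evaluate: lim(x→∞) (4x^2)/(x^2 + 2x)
This is an ∞/∞ indeterminate form.

Apply L'Hôpital's rule: differentiate numerator and denominator separately.
  f(x) = 4·x^2   ⇒   f'(x) = 8·x
  g(x) = x^2 + 2·x   ⇒   g'(x) = 2·x + 2
  lim(x→∞) f'(x)/g'(x) = lim(x→∞) (8·x)/(2·x + 2)
  = 4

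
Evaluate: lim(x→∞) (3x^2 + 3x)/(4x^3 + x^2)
This is an ∞/∞ indeterminate form.

Apply L'Hôpital's rule: differentiate numerator and denominator separately.
  f(x) = 3·x^2 + 3·x   ⇒   f'(x) = 6·x + 3
  g(x) = 4·x^3 + x^2   ⇒   g'(x) = 12·x^2 + 2·x
  lim(x→∞) f'(x)/g'(x) = lim(x→∞) (6·x + 3)/(12·x^2 + 2·x)
  = 0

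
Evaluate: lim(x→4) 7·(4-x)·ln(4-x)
This is a 0·∞ indeterminate form.

Rewrite 0·∞ as a quotient (0/0 or ∞/∞ form), then apply L'Hôpital's rule:
  lim(x→4) 7·(4-x)·ln(4-x) = 0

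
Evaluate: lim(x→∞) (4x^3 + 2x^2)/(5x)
This is an ∞/∞ indeterminate form.

Apply L'Hôpital's rule: differentiate numerator and denominator separately.
  f(x) = 4·x^3 + 2·x^2   ⇒   f'(x) = 12·x^2 + 4·x
  g(x) = 5·x   ⇒   g'(x) = 5
  lim(x→∞) f'(x)/g'(x) = lim(x→∞) (12·x^2 + 4·x)/(5)
  = ∞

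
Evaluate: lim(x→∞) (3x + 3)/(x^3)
This is an ∞/∞ indeterminate form.

Apply L'Hôpital's rule: differentiate numerator and denominator separately.
  f(x) = 3·x + 3   ⇒   f'(x) = 3
  g(x) = x^3   ⇒   g'(x) = 3·x^2
  lim(x→∞) f'(x)/g'(x) = lim(x→∞) (3)/(3·x^2)
  = 0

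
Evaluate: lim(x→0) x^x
This is an exponential indeterminate form.

For exponential indeterminate forms, take the natural log:
  Let L = lim(x→0) x^x
  Then ln(L) = lim(x→0) [exponent × ln(base)]
  Evaluate using L'Hôpital or standard limits, then exponentiate.
  L = 1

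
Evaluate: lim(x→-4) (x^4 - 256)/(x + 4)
This is a standard limit.

Factor or rationalize the expression:
  lim(x→-4) (x^4 - 256)/(x + 4) = -256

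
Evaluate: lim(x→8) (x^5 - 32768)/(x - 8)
This is a standard limit.

Factor or rationalize the expression:
  lim(x→8) (x^5 - 32768)/(x - 8) = 20480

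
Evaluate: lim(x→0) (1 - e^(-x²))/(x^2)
This is a 0/0 indeterminate form.

Apply L'Hôpital's rule: differentiate numerator and denominator separately.
  f(x) = 1 - e^(-x^2)   ⇒   f'(x) = 2·x·e^(-x^2)
  g(x) = x^2   ⇒   g'(x) = 2·x
  lim(x→0) f'(x)/g'(x) = lim(x→0) (2·x·e^(-x^2))/(2·x)
  = 1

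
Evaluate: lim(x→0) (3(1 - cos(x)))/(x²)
This is a 0/0 indeterminate form.

Apply L'Hôpital's rule: differentiate numerator and denominator separately.
  f(x) = 3 - 3·cos(x)   ⇒   f'(x) = 3·sin(x)
  g(x) = x^2   ⇒   g'(x) = 2·x
  lim(x→0) f'(x)/g'(x) = lim(x→0) (3·sin(x))/(2·x)
  = 3/2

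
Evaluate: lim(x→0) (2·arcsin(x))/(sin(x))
This is a 0/0 indeterminate form.

Apply L'Hôpital's rule: differentiate numerator and denominator separately.
  f(x) = 2·asin(x)   ⇒   f'(x) = 2/sqrt(1 - x^2)
  g(x) = sin(x)   ⇒   g'(x) = cos(x)
  lim(x→0) f'(x)/g'(x) = lim(x→0) (2/sqrt(1 - x^2))/(cos(x))
  = 2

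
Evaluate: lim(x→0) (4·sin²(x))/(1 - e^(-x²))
This is a 0/0 indeterminate form.

Apply L'Hôpital's rule: differentiate numerator and denominator separately.
  f(x) = 4·sin(x)^2   ⇒   f'(x) = 8·sin(x)·cos(x)
  g(x) = 1 - e^(-x^2)   ⇒   g'(x) = 2·x·e^(-x^2)
  lim(x→0) f'(x)/g'(x) = lim(x→0) (8·sin(x)·cos(x))/(2·x·e^(-x^2))
  = 4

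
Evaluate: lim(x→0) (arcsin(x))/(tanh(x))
This is a 0/0 indeterminate form.

Apply L'Hôpital's rule: differentiate numerator and denominator separately.
  f(x) = asin(x)   ⇒   f'(x) = 1/sqrt(1 - x^2)
  g(x) = tanh(x)   ⇒   g'(x) = 1 - tanh(x)^2
  lim(x→0) f'(x)/g'(x) = lim(x→0) (1/sqrt(1 - x^2))/(1 - tanh(x)^2)
  = 1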